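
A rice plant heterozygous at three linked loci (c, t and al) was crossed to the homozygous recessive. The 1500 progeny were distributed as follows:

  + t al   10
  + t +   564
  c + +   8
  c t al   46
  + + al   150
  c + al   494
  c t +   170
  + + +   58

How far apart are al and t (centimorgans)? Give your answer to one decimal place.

The two most frequent reciprocal classes, + t + and c + al, are the parental types, so the F1 was + t + / c + al.
The two rarest classes, + t al and c + +, are the double crossovers. Comparing them with the parentals, only the al allele has switched, so al is the middle locus and the order is t – al – c.
Crossovers in the t–al interval produce the single-crossover classes + + + and c t al (58 + 46 = 104) plus the double crossovers (18).
RF(t–al) = (104 + 18) / 1500 = 122/1500 = 0.0813 → 8.1 centimorgans.

8.1 centimorgans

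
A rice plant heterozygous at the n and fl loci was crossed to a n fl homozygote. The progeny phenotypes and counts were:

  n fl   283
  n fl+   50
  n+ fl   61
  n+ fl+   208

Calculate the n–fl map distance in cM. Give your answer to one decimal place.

18.4 cM

The two most frequent classes, n+ fl+ (208) and n fl (283), are the parental types, so the F1 was n+ fl+ / n fl.
The recombinant classes are n+ fl and n fl+: 61 + 50 = 111.
Recombination frequency = 111/602 = 0.1844 ≈ 18.4%, i.e. 18.4 cM.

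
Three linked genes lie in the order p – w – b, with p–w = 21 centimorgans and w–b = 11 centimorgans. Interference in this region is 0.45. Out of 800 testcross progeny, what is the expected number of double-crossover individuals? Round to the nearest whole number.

Map distances give recombination frequencies of 0.210 and 0.110 for the two intervals.
With interference 0.45 (so coincidence = 0.55), expected double-crossover frequency = 0.210 × 0.110 × 0.55 = 0.01271.
Expected number = 0.01271 × 800 = 10.16 ≈ 10.

10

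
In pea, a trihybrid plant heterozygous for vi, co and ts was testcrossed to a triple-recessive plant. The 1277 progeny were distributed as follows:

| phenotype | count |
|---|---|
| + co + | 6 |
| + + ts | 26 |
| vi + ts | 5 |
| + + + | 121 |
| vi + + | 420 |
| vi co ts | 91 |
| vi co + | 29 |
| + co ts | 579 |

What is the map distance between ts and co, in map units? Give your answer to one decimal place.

5.2 map units

The two most frequent reciprocal classes, + co ts and vi + +, are the parental types, so the F1 was + co ts / vi + +.
The two rarest classes, + co + and vi + ts, are the double crossovers. Comparing them with the parentals, only the ts allele has switched, so ts is the middle locus and the order is vi – ts – co.
Crossovers in the ts–co interval produce the single-crossover classes + + ts and vi co + (26 + 29 = 55) plus the double crossovers (11).
RF(ts–co) = (55 + 11) / 1277 = 66/1277 = 0.0517 → 5.2 map units.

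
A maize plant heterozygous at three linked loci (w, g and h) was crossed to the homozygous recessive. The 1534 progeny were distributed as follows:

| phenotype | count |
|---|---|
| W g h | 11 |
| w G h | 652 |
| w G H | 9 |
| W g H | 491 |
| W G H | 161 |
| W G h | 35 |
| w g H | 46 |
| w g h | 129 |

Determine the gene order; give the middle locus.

The two most frequent reciprocal classes, w G h and W g H, are the parental types, so the F1 was w G h / W g H.
The two rarest classes, w G H and W g h, are the double crossovers. Comparing them with the parentals, only the h allele has switched, so h is the middle locus and the order is w – h – g.

h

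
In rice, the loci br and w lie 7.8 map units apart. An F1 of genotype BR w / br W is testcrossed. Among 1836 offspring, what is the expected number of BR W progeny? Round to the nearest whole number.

A map distance of 7.8 map units corresponds to a recombination frequency of 0.078.
The F1 is BR w / br W, so BR W is a recombinant gamete class with expected frequency r/2 = 0.078/2 = 0.0390.
Expected number = 0.0390 × 1836 = 71.60 ≈ 72.

72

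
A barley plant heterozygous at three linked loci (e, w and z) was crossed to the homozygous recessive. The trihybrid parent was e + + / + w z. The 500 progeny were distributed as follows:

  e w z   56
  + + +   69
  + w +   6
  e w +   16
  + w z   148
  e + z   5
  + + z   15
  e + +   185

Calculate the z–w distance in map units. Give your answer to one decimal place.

8.4 map units

The two rarest classes, e + z and + w +, are the double crossovers. Comparing them with the parentals, only the z allele has switched, so z is the middle locus and the order is w – z – e.
Crossovers in the w–z interval produce the single-crossover classes e w + and + + z (16 + 15 = 31) plus the double crossovers (11).
RF(w–z) = (31 + 11) / 500 = 42/500 = 0.0840 → 8.4 map units.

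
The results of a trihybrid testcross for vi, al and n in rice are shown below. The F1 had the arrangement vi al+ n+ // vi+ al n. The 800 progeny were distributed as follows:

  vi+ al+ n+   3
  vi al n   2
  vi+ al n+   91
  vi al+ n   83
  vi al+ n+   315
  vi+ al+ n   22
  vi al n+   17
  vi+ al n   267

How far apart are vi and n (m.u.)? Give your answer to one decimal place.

22.4 m.u.

The two rarest classes, vi+ al+ n+ and vi al n, are the double crossovers. Comparing them with the parentals, only the vi allele has switched, so vi is the middle locus and the order is al – vi – n.
Crossovers in the vi–n interval produce the single-crossover classes vi al+ n and vi+ al n+ (83 + 91 = 174) plus the double crossovers (5).
RF(vi–n) = (174 + 5) / 800 = 179/800 = 0.2238 → 22.4 m.u.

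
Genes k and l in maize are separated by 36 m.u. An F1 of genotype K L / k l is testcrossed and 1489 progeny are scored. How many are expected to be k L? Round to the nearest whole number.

A map distance of 36 m.u. corresponds to a recombination frequency of 0.360.
The F1 is K L / k l, so k L is a recombinant gamete class with expected frequency r/2 = 0.360/2 = 0.1800.
Expected number = 0.1800 × 1489 = 268.02 ≈ 268.

268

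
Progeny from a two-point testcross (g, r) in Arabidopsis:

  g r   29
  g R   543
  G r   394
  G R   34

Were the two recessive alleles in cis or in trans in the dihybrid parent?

The two most frequent classes are G r (394) and g R (543); these are the parental (non-recombinant) types.
So the F1 carried G r on one chromosome and g R on the other — the recessive alleles are on opposite chromosomes (trans / repulsion).

trans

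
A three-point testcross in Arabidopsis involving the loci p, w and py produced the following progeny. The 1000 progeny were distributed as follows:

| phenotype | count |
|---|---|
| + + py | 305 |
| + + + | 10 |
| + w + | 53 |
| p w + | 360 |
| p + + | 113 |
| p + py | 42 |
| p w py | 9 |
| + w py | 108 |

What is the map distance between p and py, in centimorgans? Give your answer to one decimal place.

The two most frequent reciprocal classes, + + py and p w +, are the parental types, so the F1 was + + py / p w +.
The two rarest classes, + + + and p w py, are the double crossovers. Comparing them with the parentals, only the py allele has switched, so py is the middle locus and the order is w – py – p.
Crossovers in the py–p interval produce the single-crossover classes p + py and + w + (42 + 53 = 95) plus the double crossovers (19).
RF(py–p) = (95 + 19) / 1000 = 114/1000 = 0.1140 → 11.4 centimorgans.

11.4 centimorgans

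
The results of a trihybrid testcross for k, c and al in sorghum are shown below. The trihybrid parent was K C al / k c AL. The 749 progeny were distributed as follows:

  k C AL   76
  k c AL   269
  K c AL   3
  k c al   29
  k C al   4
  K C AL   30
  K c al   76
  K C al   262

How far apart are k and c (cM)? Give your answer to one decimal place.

The two rarest classes, k C al and K c AL, are the double crossovers. Comparing them with the parentals, only the k allele has switched, so k is the middle locus and the order is c – k – al.
Crossovers in the c–k interval produce the single-crossover classes K c al and k C AL (76 + 76 = 152) plus the double crossovers (7).
RF(c–k) = (152 + 7) / 749 = 159/749 = 0.2123 → 21.2 cM.

21.2 cM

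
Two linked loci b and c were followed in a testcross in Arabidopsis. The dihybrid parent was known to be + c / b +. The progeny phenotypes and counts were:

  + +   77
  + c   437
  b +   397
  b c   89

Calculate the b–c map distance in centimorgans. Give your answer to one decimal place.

16.6 centimorgans

The recombinant classes are + + and b c: 77 + 89 = 166.
Recombination frequency = 166/1000 = 0.1660 ≈ 16.6%, i.e. 16.6 centimorgans.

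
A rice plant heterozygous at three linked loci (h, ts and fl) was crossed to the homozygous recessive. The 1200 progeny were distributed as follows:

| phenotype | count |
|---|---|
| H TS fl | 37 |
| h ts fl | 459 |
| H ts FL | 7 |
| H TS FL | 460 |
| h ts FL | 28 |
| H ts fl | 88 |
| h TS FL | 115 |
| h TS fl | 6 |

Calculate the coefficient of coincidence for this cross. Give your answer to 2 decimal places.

The two most frequent reciprocal classes, H TS FL and h ts fl, are the parental types, so the F1 was H TS FL / h ts fl.
The two rarest classes, H ts FL and h TS fl, are the double crossovers. Comparing them with the parentals, only the ts allele has switched, so ts is the middle locus and the order is h – ts – fl.
h–ts: (203 + 13)/1200 = 0.1800; ts–fl: (65 + 13)/1200 = 0.0650.
Expected DCO frequency = 0.1800 × 0.0650 ≈ 0.01170; observed = 13/1200 ≈ 0.01083.
Coefficient of coincidence = 0.01083/0.01170 ≈ 0.93.

0.93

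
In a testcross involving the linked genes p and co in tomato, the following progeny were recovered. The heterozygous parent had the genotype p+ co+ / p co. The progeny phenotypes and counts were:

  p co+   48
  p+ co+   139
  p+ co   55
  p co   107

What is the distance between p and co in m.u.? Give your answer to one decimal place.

29.5 m.u.

The recombinant classes are p+ co and p co+: 55 + 48 = 103.
Recombination frequency = 103/349 = 0.2951 ≈ 29.5%, i.e. 29.5 m.u.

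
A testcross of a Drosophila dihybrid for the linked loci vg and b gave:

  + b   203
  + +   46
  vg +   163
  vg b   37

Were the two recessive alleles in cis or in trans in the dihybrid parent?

The two most frequent classes are + b (203) and vg + (163); these are the parental (non-recombinant) types.
So the F1 carried + b on one chromosome and vg + on the other — the recessive alleles are on opposite chromosomes (trans / repulsion).

trans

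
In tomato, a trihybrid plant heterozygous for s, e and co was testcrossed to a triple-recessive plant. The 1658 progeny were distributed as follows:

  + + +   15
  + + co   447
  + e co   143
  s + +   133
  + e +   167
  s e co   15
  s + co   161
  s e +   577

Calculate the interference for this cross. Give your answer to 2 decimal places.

The two most frequent reciprocal classes, + + co and s e +, are the parental types, so the F1 was + + co / s e +.
The two rarest classes, + + + and s e co, are the double crossovers. Comparing them with the parentals, only the co allele has switched, so co is the middle locus and the order is s – co – e.
s–co: (328 + 30)/1658 = 0.2159; co–e: (276 + 30)/1658 = 0.1846.
Expected DCO frequency = 0.2159 × 0.1846 ≈ 0.03986; observed = 30/1658 ≈ 0.01809.
Coefficient of coincidence = 0.01809/0.03986 ≈ 0.45; interference = 1 − 0.45 = 0.55.

0.55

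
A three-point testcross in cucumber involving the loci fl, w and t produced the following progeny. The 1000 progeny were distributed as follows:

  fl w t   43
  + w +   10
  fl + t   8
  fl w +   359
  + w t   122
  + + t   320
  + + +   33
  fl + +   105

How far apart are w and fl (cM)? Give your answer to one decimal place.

The two most frequent reciprocal classes, fl w + and + + t, are the parental types, so the F1 was fl w + / + + t.
The two rarest classes, + w + and fl + t, are the double crossovers. Comparing them with the parentals, only the fl allele has switched, so fl is the middle locus and the order is w – fl – t.
Crossovers in the w–fl interval produce the single-crossover classes fl + + and + w t (105 + 122 = 227) plus the double crossovers (18).
RF(w–fl) = (227 + 18) / 1000 = 245/1000 = 0.2450 → 24.5 cM.

24.5 cM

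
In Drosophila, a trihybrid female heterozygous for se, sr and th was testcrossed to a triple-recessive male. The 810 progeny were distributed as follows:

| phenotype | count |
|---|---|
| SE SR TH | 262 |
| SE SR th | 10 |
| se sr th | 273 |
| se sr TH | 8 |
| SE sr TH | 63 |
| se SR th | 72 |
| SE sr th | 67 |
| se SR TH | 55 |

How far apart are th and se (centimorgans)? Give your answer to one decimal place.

17.3 centimorgans

The two most frequent reciprocal classes, SE SR TH and se sr th, are the parental types, so the F1 was SE SR TH / se sr th.
The two rarest classes, SE SR th and se sr TH, are the double crossovers. Comparing them with the parentals, only the th allele has switched, so th is the middle locus and the order is sr – th – se.
Crossovers in the th–se interval produce the single-crossover classes se SR TH and SE sr th (55 + 67 = 122) plus the double crossovers (18).
RF(th–se) = (122 + 18) / 810 = 140/810 = 0.1728 → 17.3 centimorgans.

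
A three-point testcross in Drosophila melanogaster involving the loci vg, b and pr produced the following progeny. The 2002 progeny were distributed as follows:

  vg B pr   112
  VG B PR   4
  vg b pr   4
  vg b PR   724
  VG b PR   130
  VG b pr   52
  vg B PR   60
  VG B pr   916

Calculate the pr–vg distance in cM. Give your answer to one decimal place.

The two most frequent reciprocal classes, VG B pr and vg b PR, are the parental types, so the F1 was VG B pr / vg b PR.
The two rarest classes, VG B PR and vg b pr, are the double crossovers. Comparing them with the parentals, only the pr allele has switched, so pr is the middle locus and the order is vg – pr – b.
Crossovers in the vg–pr interval produce the single-crossover classes vg B pr and VG b PR (112 + 130 = 242) plus the double crossovers (8).
RF(vg–pr) = (242 + 8) / 2002 = 250/2002 = 0.1249 → 12.5 cM.

12.5 cM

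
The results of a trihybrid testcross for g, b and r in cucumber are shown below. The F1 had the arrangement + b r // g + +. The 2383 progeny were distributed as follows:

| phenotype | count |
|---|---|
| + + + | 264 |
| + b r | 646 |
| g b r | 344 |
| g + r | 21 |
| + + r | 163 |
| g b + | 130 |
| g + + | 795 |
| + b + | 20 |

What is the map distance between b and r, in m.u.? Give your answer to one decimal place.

14.0 m.u.

The two rarest classes, + b + and g + r, are the double crossovers. Comparing them with the parentals, only the r allele has switched, so r is the middle locus and the order is g – r – b.
Crossovers in the r–b interval produce the single-crossover classes + + r and g b + (163 + 130 = 293) plus the double crossovers (41).
RF(r–b) = (293 + 41) / 2383 = 334/2383 = 0.1402 → 14.0 m.u.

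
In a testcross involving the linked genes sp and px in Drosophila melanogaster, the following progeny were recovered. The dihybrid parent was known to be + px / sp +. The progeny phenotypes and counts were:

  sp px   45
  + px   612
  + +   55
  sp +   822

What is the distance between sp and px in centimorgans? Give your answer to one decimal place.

6.5 centimorgans

The recombinant classes are + + and sp px: 55 + 45 = 100.
Recombination frequency = 100/1534 = 0.0652 ≈ 6.5%, i.e. 6.5 centimorgans.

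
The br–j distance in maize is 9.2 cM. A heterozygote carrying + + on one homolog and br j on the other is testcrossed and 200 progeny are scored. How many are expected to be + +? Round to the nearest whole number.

A map distance of 9.2 cM corresponds to a recombination frequency of 0.092.
The F1 is + + / br j, so + + is a parental gamete class with expected frequency (1 − r)/2 = 0.908/2 = 0.4540.
Expected number = 0.4540 × 200 = 90.80 ≈ 91.

91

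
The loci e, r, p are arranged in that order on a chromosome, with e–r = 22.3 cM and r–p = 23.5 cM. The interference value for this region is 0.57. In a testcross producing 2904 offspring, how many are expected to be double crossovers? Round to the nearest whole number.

65

Map distances give recombination frequencies of 0.223 and 0.235 for the two intervals.
With interference 0.57 (so coincidence = 0.43), expected double-crossover frequency = 0.223 × 0.235 × 0.43 = 0.02253.
Expected number = 0.02253 × 2904 = 65.44 ≈ 65.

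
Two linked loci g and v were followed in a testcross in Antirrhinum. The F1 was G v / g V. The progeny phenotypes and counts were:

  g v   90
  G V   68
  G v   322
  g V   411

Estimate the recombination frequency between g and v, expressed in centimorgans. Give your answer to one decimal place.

17.7 centimorgans

The recombinant classes are G V and g v: 68 + 90 = 158.
Recombination frequency = 158/891 = 0.1773 ≈ 17.7%, i.e. 17.7 centimorgans.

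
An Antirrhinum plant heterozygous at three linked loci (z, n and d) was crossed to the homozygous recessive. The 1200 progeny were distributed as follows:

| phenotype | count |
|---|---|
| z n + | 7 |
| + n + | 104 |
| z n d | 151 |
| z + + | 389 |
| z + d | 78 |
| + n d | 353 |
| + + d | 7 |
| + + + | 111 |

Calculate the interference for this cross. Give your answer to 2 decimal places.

The two most frequent reciprocal classes, z + + and + n d, are the parental types, so the F1 was z + + / + n d.
The two rarest classes, z n + and + + d, are the double crossovers. Comparing them with the parentals, only the n allele has switched, so n is the middle locus and the order is d – n – z.
d–n: (182 + 14)/1200 = 0.1633; n–z: (262 + 14)/1200 = 0.2300.
Expected DCO frequency = 0.1633 × 0.2300 ≈ 0.03756; observed = 14/1200 ≈ 0.01167.
Coefficient of coincidence = 0.01167/0.03756 ≈ 0.31; interference = 1 − 0.31 = 0.69.

0.69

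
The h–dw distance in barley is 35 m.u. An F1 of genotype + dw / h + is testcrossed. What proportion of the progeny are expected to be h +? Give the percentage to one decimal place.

32.5%

A map distance of 35 m.u. corresponds to a recombination frequency of 0.350.
The F1 is + dw / h +, so h + is a parental gamete class with expected frequency (1 − r)/2 = 0.650/2 = 0.3250.
That is 0.3250 = 32.5% of the progeny.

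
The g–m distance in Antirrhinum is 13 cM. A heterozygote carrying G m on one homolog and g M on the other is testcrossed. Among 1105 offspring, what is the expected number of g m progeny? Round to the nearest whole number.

72

A map distance of 13 cM corresponds to a recombination frequency of 0.130.
The F1 is G m / g M, so g m is a recombinant gamete class with expected frequency r/2 = 0.130/2 = 0.0650.
Expected number = 0.0650 × 1105 = 71.83 ≈ 72.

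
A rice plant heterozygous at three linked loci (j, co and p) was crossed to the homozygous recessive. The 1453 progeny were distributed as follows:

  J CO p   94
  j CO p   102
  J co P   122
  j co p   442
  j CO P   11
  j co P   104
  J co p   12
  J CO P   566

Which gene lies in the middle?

j

The two most frequent reciprocal classes, j co p and J CO P, are the parental types, so the F1 was j co p / J CO P.
The two rarest classes, J co p and j CO P, are the double crossovers. Comparing them with the parentals, only the j allele has switched, so j is the middle locus and the order is co – j – p.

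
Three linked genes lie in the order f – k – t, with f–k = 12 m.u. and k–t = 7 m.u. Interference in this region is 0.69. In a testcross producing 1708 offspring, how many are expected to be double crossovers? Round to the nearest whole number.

Map distances give recombination frequencies of 0.120 and 0.070 for the two intervals.
With interference 0.69 (so coincidence = 0.31), expected double-crossover frequency = 0.120 × 0.070 × 0.31 = 0.00260.
Expected number = 0.00260 × 1708 = 4.45 ≈ 4.

4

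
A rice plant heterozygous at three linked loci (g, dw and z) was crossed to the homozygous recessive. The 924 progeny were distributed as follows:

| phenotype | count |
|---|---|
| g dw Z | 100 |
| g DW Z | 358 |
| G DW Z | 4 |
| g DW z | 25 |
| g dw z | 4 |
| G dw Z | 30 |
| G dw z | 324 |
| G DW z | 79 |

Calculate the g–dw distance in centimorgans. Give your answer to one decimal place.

20.2 centimorgans

The two most frequent reciprocal classes, g DW Z and G dw z, are the parental types, so the F1 was g DW Z / G dw z.
The two rarest classes, G DW Z and g dw z, are the double crossovers. Comparing them with the parentals, only the g allele has switched, so g is the middle locus and the order is dw – g – z.
Crossovers in the dw–g interval produce the single-crossover classes g dw Z and G DW z (100 + 79 = 179) plus the double crossovers (8).
RF(dw–g) = (179 + 8) / 924 = 187/924 = 0.2024 → 20.2 centimorgans.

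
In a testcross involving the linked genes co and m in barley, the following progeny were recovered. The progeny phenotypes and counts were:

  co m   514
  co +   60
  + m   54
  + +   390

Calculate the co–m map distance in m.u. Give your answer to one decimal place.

The two most frequent classes, + + (390) and co m (514), are the parental types, so the F1 was + + / co m.
The recombinant classes are + m and co +: 54 + 60 = 114.
Recombination frequency = 114/1018 = 0.1120 ≈ 11.2%, i.e. 11.2 m.u.

11.2 m.u.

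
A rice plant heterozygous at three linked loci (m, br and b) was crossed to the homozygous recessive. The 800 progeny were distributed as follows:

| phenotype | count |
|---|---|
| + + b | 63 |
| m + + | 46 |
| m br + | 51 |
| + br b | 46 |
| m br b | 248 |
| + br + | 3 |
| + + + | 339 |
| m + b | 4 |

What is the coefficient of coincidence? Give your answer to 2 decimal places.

0.47

The two most frequent reciprocal classes, + + + and m br b, are the parental types, so the F1 was + + + / m br b.
The two rarest classes, + br + and m + b, are the double crossovers. Comparing them with the parentals, only the br allele has switched, so br is the middle locus and the order is b – br – m.
b–br: (114 + 7)/800 = 0.1512; br–m: (92 + 7)/800 = 0.1237.
Expected DCO frequency = 0.1512 × 0.1237 ≈ 0.01870; observed = 7/800 ≈ 0.00875.
Coefficient of coincidence = 0.00875/0.01870 ≈ 0.47.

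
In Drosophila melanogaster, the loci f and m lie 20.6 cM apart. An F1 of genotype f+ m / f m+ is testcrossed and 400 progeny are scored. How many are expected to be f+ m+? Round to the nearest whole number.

41

A map distance of 20.6 cM corresponds to a recombination frequency of 0.206.
The F1 is f+ m / f m+, so f+ m+ is a recombinant gamete class with expected frequency r/2 = 0.206/2 = 0.1030.
Expected number = 0.1030 × 400 = 41.20 ≈ 41.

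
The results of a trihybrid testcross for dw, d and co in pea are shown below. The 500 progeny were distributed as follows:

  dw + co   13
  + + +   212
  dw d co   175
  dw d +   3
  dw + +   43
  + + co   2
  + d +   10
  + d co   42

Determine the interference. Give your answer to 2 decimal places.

The two most frequent reciprocal classes, dw d co and + + +, are the parental types, so the F1 was dw d co / + + +.
The two rarest classes, dw d + and + + co, are the double crossovers. Comparing them with the parentals, only the co allele has switched, so co is the middle locus and the order is d – co – dw.
d–co: (23 + 5)/500 = 0.0560; co–dw: (85 + 5)/500 = 0.1800.
Expected DCO frequency = 0.0560 × 0.1800 ≈ 0.01008; observed = 5/500 ≈ 0.01000.
Coefficient of coincidence = 0.01000/0.01008 ≈ 0.99; interference = 1 − 0.99 = 0.01.

0.01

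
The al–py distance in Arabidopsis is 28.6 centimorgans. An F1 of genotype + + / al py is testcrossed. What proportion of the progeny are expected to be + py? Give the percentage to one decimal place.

A map distance of 28.6 centimorgans corresponds to a recombination frequency of 0.286.
The F1 is + + / al py, so + py is a recombinant gamete class with expected frequency r/2 = 0.286/2 = 0.1430.
That is 0.1430 = 14.3% of the progeny.

14.3%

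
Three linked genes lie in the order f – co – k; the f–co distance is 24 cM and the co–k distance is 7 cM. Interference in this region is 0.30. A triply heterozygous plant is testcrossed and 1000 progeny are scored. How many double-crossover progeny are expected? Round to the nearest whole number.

Map distances give recombination frequencies of 0.240 and 0.070 for the two intervals.
With interference 0.30 (so coincidence = 0.70), expected double-crossover frequency = 0.240 × 0.070 × 0.70 = 0.01176.
Expected number = 0.01176 × 1000 = 11.76 ≈ 12.

12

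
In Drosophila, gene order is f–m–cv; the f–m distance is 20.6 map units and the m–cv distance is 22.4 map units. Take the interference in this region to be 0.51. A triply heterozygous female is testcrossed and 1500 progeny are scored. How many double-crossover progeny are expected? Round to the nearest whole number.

Map distances give recombination frequencies of 0.206 and 0.224 for the two intervals.
With interference 0.51 (so coincidence = 0.49), expected double-crossover frequency = 0.206 × 0.224 × 0.49 = 0.02261.
Expected number = 0.02261 × 1500 = 33.92 ≈ 34.

34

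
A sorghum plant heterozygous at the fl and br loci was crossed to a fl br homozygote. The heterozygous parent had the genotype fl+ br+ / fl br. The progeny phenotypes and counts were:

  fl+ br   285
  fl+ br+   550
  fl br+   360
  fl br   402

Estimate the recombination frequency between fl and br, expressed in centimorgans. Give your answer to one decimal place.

40.4 centimorgans

The recombinant classes are fl+ br and fl br+: 285 + 360 = 645.
Recombination frequency = 645/1597 = 0.4039 ≈ 40.4%, i.e. 40.4 centimorgans.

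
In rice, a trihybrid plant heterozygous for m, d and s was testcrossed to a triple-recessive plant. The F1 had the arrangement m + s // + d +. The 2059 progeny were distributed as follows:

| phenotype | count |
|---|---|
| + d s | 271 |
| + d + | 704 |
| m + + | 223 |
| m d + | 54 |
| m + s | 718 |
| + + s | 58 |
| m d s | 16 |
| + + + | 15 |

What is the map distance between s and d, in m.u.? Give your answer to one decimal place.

25.5 m.u.

The two rarest classes, m d s and + + +, are the double crossovers. Comparing them with the parentals, only the d allele has switched, so d is the middle locus and the order is s – d – m.
Crossovers in the s–d interval produce the single-crossover classes m + + and + d s (223 + 271 = 494) plus the double crossovers (31).
RF(s–d) = (494 + 31) / 2059 = 525/2059 = 0.2550 → 25.5 m.u.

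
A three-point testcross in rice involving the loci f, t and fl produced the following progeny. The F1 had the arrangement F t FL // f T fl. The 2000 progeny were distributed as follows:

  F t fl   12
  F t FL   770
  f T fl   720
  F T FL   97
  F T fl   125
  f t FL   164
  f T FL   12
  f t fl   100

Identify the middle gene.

fl

The two rarest classes, F t fl and f T FL, are the double crossovers. Comparing them with the parentals, only the fl allele has switched, so fl is the middle locus and the order is f – fl – t.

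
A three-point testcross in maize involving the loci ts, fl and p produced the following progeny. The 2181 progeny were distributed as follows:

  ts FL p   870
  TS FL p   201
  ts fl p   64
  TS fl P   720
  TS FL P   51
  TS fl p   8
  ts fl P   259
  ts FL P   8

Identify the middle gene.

p

The two most frequent reciprocal classes, TS fl P and ts FL p, are the parental types, so the F1 was TS fl P / ts FL p.
The two rarest classes, TS fl p and ts FL P, are the double crossovers. Comparing them with the parentals, only the p allele has switched, so p is the middle locus and the order is ts – p – fl.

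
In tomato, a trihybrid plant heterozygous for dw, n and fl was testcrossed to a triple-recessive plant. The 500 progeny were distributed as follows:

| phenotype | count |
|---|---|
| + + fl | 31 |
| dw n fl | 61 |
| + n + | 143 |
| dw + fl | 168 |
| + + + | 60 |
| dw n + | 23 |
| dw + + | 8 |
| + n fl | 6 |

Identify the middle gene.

The two most frequent reciprocal classes, dw + fl and + n +, are the parental types, so the F1 was dw + fl / + n +.
The two rarest classes, dw + + and + n fl, are the double crossovers. Comparing them with the parentals, only the fl allele has switched, so fl is the middle locus and the order is n – fl – dw.

fl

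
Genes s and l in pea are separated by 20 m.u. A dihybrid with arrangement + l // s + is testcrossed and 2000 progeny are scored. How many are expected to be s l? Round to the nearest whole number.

A map distance of 20 m.u. corresponds to a recombination frequency of 0.200.
The F1 is + l / s +, so s l is a recombinant gamete class with expected frequency r/2 = 0.200/2 = 0.1000.
Expected number = 0.1000 × 2000 = 200.00 ≈ 200.

200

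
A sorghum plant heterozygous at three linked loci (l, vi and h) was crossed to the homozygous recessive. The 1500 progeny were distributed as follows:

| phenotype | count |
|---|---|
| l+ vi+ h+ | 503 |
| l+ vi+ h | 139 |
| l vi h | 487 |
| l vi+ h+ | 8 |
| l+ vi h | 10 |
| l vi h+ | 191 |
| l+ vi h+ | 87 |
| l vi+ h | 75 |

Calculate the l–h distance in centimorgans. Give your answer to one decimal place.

The two most frequent reciprocal classes, l+ vi+ h+ and l vi h, are the parental types, so the F1 was l+ vi+ h+ / l vi h.
The two rarest classes, l vi+ h+ and l+ vi h, are the double crossovers. Comparing them with the parentals, only the l allele has switched, so l is the middle locus and the order is h – l – vi.
Crossovers in the h–l interval produce the single-crossover classes l+ vi+ h and l vi h+ (139 + 191 = 330) plus the double crossovers (18).
RF(h–l) = (330 + 18) / 1500 = 348/1500 = 0.2320 → 23.2 centimorgans.

23.2 centimorgans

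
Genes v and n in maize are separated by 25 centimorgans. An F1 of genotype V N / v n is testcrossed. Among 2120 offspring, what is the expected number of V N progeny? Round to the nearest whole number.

A map distance of 25 centimorgans corresponds to a recombination frequency of 0.250.
The F1 is V N / v n, so V N is a parental gamete class with expected frequency (1 − r)/2 = 0.750/2 = 0.3750.
Expected number = 0.3750 × 2120 = 795.00 ≈ 795.

795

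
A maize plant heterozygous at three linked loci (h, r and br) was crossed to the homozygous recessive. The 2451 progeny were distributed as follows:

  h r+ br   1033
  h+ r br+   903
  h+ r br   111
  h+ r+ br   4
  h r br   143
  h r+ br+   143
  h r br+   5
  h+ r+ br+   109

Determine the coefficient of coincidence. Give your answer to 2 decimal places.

0.32

The two most frequent reciprocal classes, h+ r br+ and h r+ br, are the parental types, so the F1 was h+ r br+ / h r+ br.
The two rarest classes, h r br+ and h+ r+ br, are the double crossovers. Comparing them with the parentals, only the h allele has switched, so h is the middle locus and the order is r – h – br.
r–h: (252 + 9)/2451 = 0.1065; h–br: (254 + 9)/2451 = 0.1073.
Expected DCO frequency = 0.1065 × 0.1073 ≈ 0.01143; observed = 9/2451 ≈ 0.00367.
Coefficient of coincidence = 0.00367/0.01143 ≈ 0.32.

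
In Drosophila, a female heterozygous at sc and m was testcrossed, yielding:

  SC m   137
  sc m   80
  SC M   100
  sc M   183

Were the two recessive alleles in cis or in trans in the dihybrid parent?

trans

The two most frequent classes are SC m (137) and sc M (183); these are the parental (non-recombinant) types.
So the F1 carried SC m on one chromosome and sc M on the other — the recessive alleles are on opposite chromosomes (trans / repulsion).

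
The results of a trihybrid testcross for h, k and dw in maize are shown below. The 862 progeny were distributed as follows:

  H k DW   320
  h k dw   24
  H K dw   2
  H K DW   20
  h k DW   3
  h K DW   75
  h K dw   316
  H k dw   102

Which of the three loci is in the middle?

h

The two most frequent reciprocal classes, h K dw and H k DW, are the parental types, so the F1 was h K dw / H k DW.
The two rarest classes, H K dw and h k DW, are the double crossovers. Comparing them with the parentals, only the h allele has switched, so h is the middle locus and the order is k – h – dw.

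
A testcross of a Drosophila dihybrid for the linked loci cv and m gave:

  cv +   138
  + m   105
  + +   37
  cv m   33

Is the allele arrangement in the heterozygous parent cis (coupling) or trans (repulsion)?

The two most frequent classes are + m (105) and cv + (138); these are the parental (non-recombinant) types.
So the F1 carried + m on one chromosome and cv + on the other — the recessive alleles are on opposite chromosomes (trans / repulsion).

trans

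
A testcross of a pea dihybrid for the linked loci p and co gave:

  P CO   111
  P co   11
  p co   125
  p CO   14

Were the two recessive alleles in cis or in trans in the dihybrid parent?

The two most frequent classes are P CO (111) and p co (125); these are the parental (non-recombinant) types.
So the F1 carried P CO on one chromosome and p co on the other — the recessive alleles are on the same chromosome (cis / coupling).

cis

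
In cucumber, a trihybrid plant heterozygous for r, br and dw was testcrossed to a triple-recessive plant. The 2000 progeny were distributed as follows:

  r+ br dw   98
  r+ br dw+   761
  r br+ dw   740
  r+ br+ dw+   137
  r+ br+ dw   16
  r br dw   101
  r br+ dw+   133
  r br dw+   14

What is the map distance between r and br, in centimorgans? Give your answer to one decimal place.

13.4 centimorgans

The two most frequent reciprocal classes, r+ br dw+ and r br+ dw, are the parental types, so the F1 was r+ br dw+ / r br+ dw.
The two rarest classes, r br dw+ and r+ br+ dw, are the double crossovers. Comparing them with the parentals, only the r allele has switched, so r is the middle locus and the order is br – r – dw.
Crossovers in the br–r interval produce the single-crossover classes r+ br+ dw+ and r br dw (137 + 101 = 238) plus the double crossovers (30).
RF(br–r) = (238 + 30) / 2000 = 268/2000 = 0.1340 → 13.4 centimorgans.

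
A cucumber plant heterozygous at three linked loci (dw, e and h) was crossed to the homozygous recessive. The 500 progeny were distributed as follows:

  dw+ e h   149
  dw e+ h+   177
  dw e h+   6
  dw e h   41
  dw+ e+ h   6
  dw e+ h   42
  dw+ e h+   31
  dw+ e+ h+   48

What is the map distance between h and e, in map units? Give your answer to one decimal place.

17.0 map units

The two most frequent reciprocal classes, dw+ e h and dw e+ h+, are the parental types, so the F1 was dw+ e h / dw e+ h+.
The two rarest classes, dw+ e+ h and dw e h+, are the double crossovers. Comparing them with the parentals, only the e allele has switched, so e is the middle locus and the order is h – e – dw.
Crossovers in the h–e interval produce the single-crossover classes dw+ e h+ and dw e+ h (31 + 42 = 73) plus the double crossovers (12).
RF(h–e) = (73 + 12) / 500 = 85/500 = 0.1700 → 17.0 map units.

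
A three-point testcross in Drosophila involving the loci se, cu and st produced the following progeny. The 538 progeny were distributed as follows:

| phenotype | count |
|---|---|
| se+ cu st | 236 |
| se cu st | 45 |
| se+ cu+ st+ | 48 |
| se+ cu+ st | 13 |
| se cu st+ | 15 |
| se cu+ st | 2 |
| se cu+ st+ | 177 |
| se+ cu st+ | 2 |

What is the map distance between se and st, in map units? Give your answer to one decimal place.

18.0 map units

The two most frequent reciprocal classes, se cu+ st+ and se+ cu st, are the parental types, so the F1 was se cu+ st+ / se+ cu st.
The two rarest classes, se cu+ st and se+ cu st+, are the double crossovers. Comparing them with the parentals, only the st allele has switched, so st is the middle locus and the order is cu – st – se.
Crossovers in the st–se interval produce the single-crossover classes se+ cu+ st+ and se cu st (48 + 45 = 93) plus the double crossovers (4).
RF(st–se) = (93 + 4) / 538 = 97/538 = 0.1803 → 18.0 map units.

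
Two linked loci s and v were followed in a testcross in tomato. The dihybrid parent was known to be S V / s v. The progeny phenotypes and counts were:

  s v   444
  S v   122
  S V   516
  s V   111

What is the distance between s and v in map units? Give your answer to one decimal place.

19.5 map units

The recombinant classes are S v and s V: 122 + 111 = 233.
Recombination frequency = 233/1193 = 0.1953 ≈ 19.5%, i.e. 19.5 map units.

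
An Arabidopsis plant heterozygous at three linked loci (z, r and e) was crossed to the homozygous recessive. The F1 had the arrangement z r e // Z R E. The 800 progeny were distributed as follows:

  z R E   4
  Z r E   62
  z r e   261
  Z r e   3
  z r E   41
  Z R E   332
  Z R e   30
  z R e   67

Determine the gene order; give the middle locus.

The two rarest classes, Z r e and z R E, are the double crossovers. Comparing them with the parentals, only the z allele has switched, so z is the middle locus and the order is r – z – e.

z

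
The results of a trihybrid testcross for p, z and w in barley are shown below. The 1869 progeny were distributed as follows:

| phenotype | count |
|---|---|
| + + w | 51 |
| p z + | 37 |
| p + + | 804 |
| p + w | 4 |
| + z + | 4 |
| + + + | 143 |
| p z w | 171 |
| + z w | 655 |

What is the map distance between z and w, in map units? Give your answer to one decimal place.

The two most frequent reciprocal classes, + z w and p + +, are the parental types, so the F1 was + z w / p + +.
The two rarest classes, + z + and p + w, are the double crossovers. Comparing them with the parentals, only the w allele has switched, so w is the middle locus and the order is p – w – z.
Crossovers in the w–z interval produce the single-crossover classes + + w and p z + (51 + 37 = 88) plus the double crossovers (8).
RF(w–z) = (88 + 8) / 1869 = 96/1869 = 0.0514 → 5.1 map units.

5.1 map units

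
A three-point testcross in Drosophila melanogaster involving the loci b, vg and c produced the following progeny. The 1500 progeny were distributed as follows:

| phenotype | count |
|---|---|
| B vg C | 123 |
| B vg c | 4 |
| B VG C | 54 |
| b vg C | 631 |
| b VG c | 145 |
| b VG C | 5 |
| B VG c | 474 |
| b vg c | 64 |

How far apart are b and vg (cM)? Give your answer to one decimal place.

18.5 cM

The two most frequent reciprocal classes, B VG c and b vg C, are the parental types, so the F1 was B VG c / b vg C.
The two rarest classes, B vg c and b VG C, are the double crossovers. Comparing them with the parentals, only the vg allele has switched, so vg is the middle locus and the order is c – vg – b.
Crossovers in the vg–b interval produce the single-crossover classes b VG c and B vg C (145 + 123 = 268) plus the double crossovers (9).
RF(vg–b) = (268 + 9) / 1500 = 277/1500 = 0.1847 → 18.5 cM.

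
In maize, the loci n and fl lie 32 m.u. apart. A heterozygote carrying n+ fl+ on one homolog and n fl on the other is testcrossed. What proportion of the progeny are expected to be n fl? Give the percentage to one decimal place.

A map distance of 32 m.u. corresponds to a recombination frequency of 0.320.
The F1 is n+ fl+ / n fl, so n fl is a parental gamete class with expected frequency (1 − r)/2 = 0.680/2 = 0.3400.
That is 0.3400 = 34.0% of the progeny.

34.0%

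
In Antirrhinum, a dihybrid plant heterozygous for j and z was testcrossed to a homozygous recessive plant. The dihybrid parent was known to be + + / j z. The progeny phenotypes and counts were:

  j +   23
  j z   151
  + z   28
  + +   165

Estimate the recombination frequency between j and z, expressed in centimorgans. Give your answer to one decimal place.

The recombinant classes are + z and j +: 28 + 23 = 51.
Recombination frequency = 51/367 = 0.1390 ≈ 13.9%, i.e. 13.9 centimorgans.

13.9 centimorgans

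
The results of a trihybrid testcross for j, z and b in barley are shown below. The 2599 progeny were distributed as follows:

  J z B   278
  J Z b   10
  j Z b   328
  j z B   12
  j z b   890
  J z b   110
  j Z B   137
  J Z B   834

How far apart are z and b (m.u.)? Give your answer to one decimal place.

24.2 m.u.

The two most frequent reciprocal classes, J Z B and j z b, are the parental types, so the F1 was J Z B / j z b.
The two rarest classes, J Z b and j z B, are the double crossovers. Comparing them with the parentals, only the b allele has switched, so b is the middle locus and the order is z – b – j.
Crossovers in the z–b interval produce the single-crossover classes J z B and j Z b (278 + 328 = 606) plus the double crossovers (22).
RF(z–b) = (606 + 22) / 2599 = 628/2599 = 0.2416 → 24.2 m.u.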